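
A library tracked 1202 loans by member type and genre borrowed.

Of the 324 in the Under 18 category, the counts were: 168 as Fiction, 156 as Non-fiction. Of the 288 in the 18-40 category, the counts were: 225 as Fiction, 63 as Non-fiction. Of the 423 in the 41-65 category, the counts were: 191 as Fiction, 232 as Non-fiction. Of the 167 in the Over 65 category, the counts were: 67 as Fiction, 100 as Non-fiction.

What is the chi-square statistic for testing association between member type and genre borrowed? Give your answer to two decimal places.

Row totals: 324, 288, 423, 167. Column totals: 651, 551. Grand total N = 1202.
Expected counts (row total × column total / N):
  Under 18, Fiction: 324×651/1202 = 175.478
  Under 18, Non-fiction: 324×551/1202 = 148.522
  18-40, Fiction: 288×651/1202 = 155.980
  18-40, Non-fiction: 288×551/1202 = 132.020
  41-65, Fiction: 423×651/1202 = 229.096
  41-65, Non-fiction: 423×551/1202 = 193.904
  Over 65, Fiction: 167×651/1202 = 90.447
  Over 65, Non-fiction: 167×551/1202 = 76.553
Contributions (O − E)²/E:
  (168 − 175.478)²/175.478 = 0.3187
  (156 − 148.522)²/148.522 = 0.3765
  (225 − 155.980)²/155.980 = 30.5408
  (63 − 132.020)²/132.020 = 36.0836
  (191 − 229.096)²/229.096 = 6.3349
  (232 − 193.904)²/193.904 = 7.4847
  (67 − 90.447)²/90.447 = 6.0783
  (100 − 76.553)²/76.553 = 7.1815
χ² = 0.3187 + 0.3765 + 30.5408 + 36.0836 + 6.3349 + 7.4847 + 6.0783 + 7.1815 = 94.40

94.40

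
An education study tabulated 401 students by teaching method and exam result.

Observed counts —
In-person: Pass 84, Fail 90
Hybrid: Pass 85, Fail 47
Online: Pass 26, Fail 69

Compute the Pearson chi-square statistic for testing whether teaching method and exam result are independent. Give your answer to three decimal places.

30.331

Row totals: 174, 132, 95. Column totals: 195, 206. Grand total N = 401.
Expected counts (row total × column total / N):
  In-person, Pass: 174×195/401 = 84.6135
  In-person, Fail: 174×206/401 = 89.3865
  Hybrid, Pass: 132×195/401 = 64.1895
  Hybrid, Fail: 132×206/401 = 67.8105
  Online, Pass: 95×195/401 = 46.1970
  Online, Fail: 95×206/401 = 48.8030
Contributions (O − E)²/E:
  (84 − 84.6135)²/84.6135 = 0.0044
  (90 − 89.3865)²/89.3865 = 0.0042
  (85 − 64.1895)²/64.1895 = 6.7468
  (47 − 67.8105)²/67.8105 = 6.3866
  (26 − 46.1970)²/46.1970 = 8.8300
  (69 − 48.8030)²/48.8030 = 8.3585
χ² = 0.0044 + 0.0042 + 6.7468 + 6.3866 + 8.8300 + 8.3585 = 30.331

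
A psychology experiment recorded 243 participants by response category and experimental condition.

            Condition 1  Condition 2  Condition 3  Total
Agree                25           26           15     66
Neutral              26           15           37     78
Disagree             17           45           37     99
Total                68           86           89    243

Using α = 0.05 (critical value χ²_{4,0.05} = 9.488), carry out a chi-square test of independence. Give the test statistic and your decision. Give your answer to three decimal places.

22.115; reject H₀

Grand total N = 243.
Expected counts (row total × column total / N):
  Agree, Condition 1: 66×68/243 = 18.4691
  Agree, Condition 2: 66×86/243 = 23.3580
  Agree, Condition 3: 66×89/243 = 24.1728
  Neutral, Condition 1: 78×68/243 = 21.8272
  Neutral, Condition 2: 78×86/243 = 27.6049
  Neutral, Condition 3: 78×89/243 = 28.5679
  Disagree, Condition 1: 99×68/243 = 27.7037
  Disagree, Condition 2: 99×86/243 = 35.0370
  Disagree, Condition 3: 99×89/243 = 36.2593
Contributions (O − E)²/E:
  (25 − 18.4691)²/18.4691 = 2.3094
  (26 − 23.3580)²/23.3580 = 0.2988
  (15 − 24.1728)²/24.1728 = 3.4808
  (26 − 21.8272)²/21.8272 = 0.7977
  (15 − 27.6049)²/27.6049 = 5.7556
  (37 − 28.5679)²/28.5679 = 2.4888
  (17 − 27.7037)²/27.7037 = 4.1355
  (45 − 35.0370)²/35.0370 = 2.8330
  (37 − 36.2593)²/36.2593 = 0.0151
χ² = 2.3094 + 0.2988 + 3.4808 + 0.7977 + 5.7556 + 2.4888 + 4.1355 + 2.8330 + 0.0151 = 22.115
df = (3−1)(3−1) = 4. Since 22.115 > 9.488, reject the null hypothesis of independence at α = 0.05.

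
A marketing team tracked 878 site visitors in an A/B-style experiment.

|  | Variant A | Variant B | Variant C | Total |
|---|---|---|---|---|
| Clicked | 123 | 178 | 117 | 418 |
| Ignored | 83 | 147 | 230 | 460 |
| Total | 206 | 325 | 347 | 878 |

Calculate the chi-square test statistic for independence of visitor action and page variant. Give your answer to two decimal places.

45.62

Grand total N = 878.
Expected counts (row total × column total / N):
  Clicked, Variant A: 418×206/878 = 98.073
  Clicked, Variant B: 418×325/878 = 154.727
  Clicked, Variant C: 418×347/878 = 165.200
  Ignored, Variant A: 460×206/878 = 107.927
  Ignored, Variant B: 460×325/878 = 170.273
  Ignored, Variant C: 460×347/878 = 181.800
Contributions (O − E)²/E:
  (123 − 98.073)²/98.073 = 6.3356
  (178 − 154.727)²/154.727 = 3.5006
  (117 − 165.200)²/165.200 = 14.0632
  (83 − 107.927)²/107.927 = 5.7572
  (147 − 170.273)²/170.273 = 3.1810
  (230 − 181.800)²/181.800 = 12.7791
χ² = 6.3356 + 3.5006 + 14.0632 + 5.7572 + 3.1810 + 12.7791 = 45.62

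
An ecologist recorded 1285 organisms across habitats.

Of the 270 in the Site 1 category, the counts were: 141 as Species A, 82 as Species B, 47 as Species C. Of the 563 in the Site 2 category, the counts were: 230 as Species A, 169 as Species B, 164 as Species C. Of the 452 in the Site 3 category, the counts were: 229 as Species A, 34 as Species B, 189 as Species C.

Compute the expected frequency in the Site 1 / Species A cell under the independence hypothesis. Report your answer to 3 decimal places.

Row total (Site 1) = 270; column total (Species A) = 600; grand total N = 1285.
Expected count = (row total × column total) / N = 270 × 600 / 1285 = 126.070.

126.070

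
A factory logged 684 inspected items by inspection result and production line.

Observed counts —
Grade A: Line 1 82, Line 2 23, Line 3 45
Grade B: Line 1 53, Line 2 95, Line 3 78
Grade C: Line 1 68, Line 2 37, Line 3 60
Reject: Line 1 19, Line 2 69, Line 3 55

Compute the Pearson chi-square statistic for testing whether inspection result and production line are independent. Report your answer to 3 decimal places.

85.908

Row totals: 150, 226, 165, 143. Column totals: 222, 224, 238. Grand total N = 684.
Expected counts (row total × column total / N):
  Grade A, Line 1: 150×222/684 = 48.6842
  Grade A, Line 2: 150×224/684 = 49.1228
  Grade A, Line 3: 150×238/684 = 52.1930
  Grade B, Line 1: 226×222/684 = 73.3509
  Grade B, Line 2: 226×224/684 = 74.0117
  Grade B, Line 3: 226×238/684 = 78.6374
  Grade C, Line 1: 165×222/684 = 53.5526
  Grade C, Line 2: 165×224/684 = 54.0351
  Grade C, Line 3: 165×238/684 = 57.4123
  Reject, Line 1: 143×222/684 = 46.4123
  Reject, Line 2: 143×224/684 = 46.8304
  Reject, Line 3: 143×238/684 = 49.7573
Contributions (O − E)²/E:
  (82 − 48.6842)²/48.6842 = 22.7988
  (23 − 49.1228)²/49.1228 = 13.8917
  (45 − 52.1930)²/52.1930 = 0.9913
  (53 − 73.3509)²/73.3509 = 5.6463
  (95 − 74.0117)²/74.0117 = 5.9519
  (78 − 78.6374)²/78.6374 = 0.0052
  (68 − 53.5526)²/53.5526 = 3.8976
  (37 − 54.0351)²/54.0351 = 5.3705
  (60 − 57.4123)²/57.4123 = 0.1166
  (19 − 46.4123)²/46.4123 = 16.1904
  (69 − 46.8304)²/46.8304 = 10.4951
  (55 − 49.7573)²/49.7573 = 0.5524
χ² = 22.7988 + 13.8917 + 0.9913 + 5.6463 + 5.9519 + 0.0052 + 3.8976 + 5.3705 + 0.1166 + 16.1904 + 10.4951 + 0.5524 = 85.908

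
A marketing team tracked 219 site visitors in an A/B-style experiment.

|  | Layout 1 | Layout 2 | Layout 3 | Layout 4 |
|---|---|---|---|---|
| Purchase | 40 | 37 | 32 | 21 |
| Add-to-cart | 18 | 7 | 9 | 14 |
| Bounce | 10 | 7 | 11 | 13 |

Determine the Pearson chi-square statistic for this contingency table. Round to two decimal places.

10.59

Row totals: 130, 48, 41. Column totals: 68, 51, 52, 48. Grand total N = 219.
Expected counts (row total × column total / N):
  Purchase, Layout 1: 130×68/219 = 40.365
  Purchase, Layout 2: 130×51/219 = 30.274
  Purchase, Layout 3: 130×52/219 = 30.868
  Purchase, Layout 4: 130×48/219 = 28.493
  Add-to-cart, Layout 1: 48×68/219 = 14.904
  Add-to-cart, Layout 2: 48×51/219 = 11.178
  Add-to-cart, Layout 3: 48×52/219 = 11.397
  Add-to-cart, Layout 4: 48×48/219 = 10.521
  Bounce, Layout 1: 41×68/219 = 12.731
  Bounce, Layout 2: 41×51/219 = 9.548
  Bounce, Layout 3: 41×52/219 = 9.735
  Bounce, Layout 4: 41×48/219 = 8.986
Contributions (O − E)²/E:
  (40 − 40.365)²/40.365 = 0.0033
  (37 − 30.274)²/30.274 = 1.4943
  (32 − 30.868)²/30.868 = 0.0415
  (21 − 28.493)²/28.493 = 1.9705
  (18 − 14.904)²/14.904 = 0.6431
  (7 − 11.178)²/11.178 = 1.5616
  (9 − 11.397)²/11.397 = 0.5041
  (14 − 10.521)²/10.521 = 1.1504
  (10 − 12.731)²/12.731 = 0.5858
  (7 − 9.548)²/9.548 = 0.6800
  (11 − 9.735)²/9.735 = 0.1644
  (13 − 8.986)²/8.986 = 1.7930
χ² = 0.0033 + 1.4943 + 0.0415 + 1.9705 + 0.6431 + 1.5616 + 0.5041 + 1.1504 + 0.5858 + 0.6800 + 0.1644 + 1.7930 = 10.59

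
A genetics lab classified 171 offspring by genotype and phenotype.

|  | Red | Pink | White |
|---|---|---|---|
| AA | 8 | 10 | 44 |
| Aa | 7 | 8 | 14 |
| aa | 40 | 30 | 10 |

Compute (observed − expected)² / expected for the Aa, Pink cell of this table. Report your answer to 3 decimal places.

0.002

Row total (Aa) = 29; column total (Pink) = 48; N = 171.
Expected count E = 29 × 48 / 171 = 8.1404.
Contribution = (O − E)²/E = (8 − 8.1404)² / 8.1404 = 0.002.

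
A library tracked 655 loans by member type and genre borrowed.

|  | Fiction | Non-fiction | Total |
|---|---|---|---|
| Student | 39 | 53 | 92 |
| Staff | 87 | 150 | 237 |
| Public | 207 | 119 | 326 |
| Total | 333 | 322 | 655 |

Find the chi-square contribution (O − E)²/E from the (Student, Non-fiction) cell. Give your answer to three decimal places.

Row total (Student) = 92; column total (Non-fiction) = 322; N = 655.
Expected count E = 92 × 322 / 655 = 45.2275.
Contribution = (O − E)²/E = (53 − 45.2275)² / 45.2275 = 1.336.

1.336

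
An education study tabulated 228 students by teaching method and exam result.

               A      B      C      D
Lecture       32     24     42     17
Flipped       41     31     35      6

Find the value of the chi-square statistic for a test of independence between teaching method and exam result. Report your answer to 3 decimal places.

7.881

Row totals: 115, 113. Column totals: 73, 55, 77, 23. Grand total N = 228.
Expected counts (row total × column total / N):
  Lecture, A: 115×73/228 = 36.8202
  Lecture, B: 115×55/228 = 27.7412
  Lecture, C: 115×77/228 = 38.8377
  Lecture, D: 115×23/228 = 11.6009
  Flipped, A: 113×73/228 = 36.1798
  Flipped, B: 113×55/228 = 27.2588
  Flipped, C: 113×77/228 = 38.1623
  Flipped, D: 113×23/228 = 11.3991
Contributions (O − E)²/E:
  (32 − 36.8202)²/36.8202 = 0.6310
  (24 − 27.7412)²/27.7412 = 0.5045
  (42 − 38.8377)²/38.8377 = 0.2575
  (17 − 11.6009)²/11.6009 = 2.5128
  (41 − 36.1798)²/36.1798 = 0.6422
  (31 − 27.2588)²/27.2588 = 0.5135
  (35 − 38.1623)²/38.1623 = 0.2620
  (6 − 11.3991)²/11.3991 = 2.5572
χ² = 0.6310 + 0.5045 + 0.2575 + 2.5128 + 0.6422 + 0.5135 + 0.2620 + 2.5572 = 7.881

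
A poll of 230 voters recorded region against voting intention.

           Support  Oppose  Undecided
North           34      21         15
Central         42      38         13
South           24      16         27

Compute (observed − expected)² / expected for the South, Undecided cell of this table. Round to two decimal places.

Row total (South) = 67; column total (Undecided) = 55; N = 230.
Expected count E = 67 × 55 / 230 = 16.022.
Contribution = (O − E)²/E = (27 − 16.022)² / 16.022 = 7.52.

7.52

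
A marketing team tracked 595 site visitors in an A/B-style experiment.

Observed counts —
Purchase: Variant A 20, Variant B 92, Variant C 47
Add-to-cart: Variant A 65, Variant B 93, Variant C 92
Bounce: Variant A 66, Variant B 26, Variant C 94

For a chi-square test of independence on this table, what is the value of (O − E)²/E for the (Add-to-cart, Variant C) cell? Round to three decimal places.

0.355

Row total (Add-to-cart) = 250; column total (Variant C) = 233; N = 595.
Expected count E = 250 × 233 / 595 = 97.8992.
Contribution = (O − E)²/E = (92 − 97.8992)² / 97.8992 = 0.355.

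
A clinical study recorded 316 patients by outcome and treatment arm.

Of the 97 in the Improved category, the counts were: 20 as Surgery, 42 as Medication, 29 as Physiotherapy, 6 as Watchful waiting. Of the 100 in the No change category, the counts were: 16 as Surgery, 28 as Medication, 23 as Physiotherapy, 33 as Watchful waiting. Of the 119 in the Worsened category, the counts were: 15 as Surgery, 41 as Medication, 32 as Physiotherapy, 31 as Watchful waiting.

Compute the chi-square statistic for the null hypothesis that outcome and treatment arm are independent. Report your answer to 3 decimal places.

23.613

Row totals: 97, 100, 119. Column totals: 51, 111, 84, 70. Grand total N = 316.
Expected counts (row total × column total / N):
  Improved, Surgery: 97×51/316 = 15.6551
  Improved, Medication: 97×111/316 = 34.0728
  Improved, Physiotherapy: 97×84/316 = 25.7848
  Improved, Watchful waiting: 97×70/316 = 21.4873
  No change, Surgery: 100×51/316 = 16.1392
  No change, Medication: 100×111/316 = 35.1266
  No change, Physiotherapy: 100×84/316 = 26.5823
  No change, Watchful waiting: 100×70/316 = 22.1519
  Worsened, Surgery: 119×51/316 = 19.2057
  Worsened, Medication: 119×111/316 = 41.8006
  Worsened, Physiotherapy: 119×84/316 = 31.6329
  Worsened, Watchful waiting: 119×70/316 = 26.3608
Contributions (O − E)²/E:
  (20 − 15.6551)²/15.6551 = 1.2059
  (42 − 34.0728)²/34.0728 = 1.8443
  (29 − 25.7848)²/25.7848 = 0.4009
  (6 − 21.4873)²/21.4873 = 11.1627
  (16 − 16.1392)²/16.1392 = 0.0012
  (28 − 35.1266)²/35.1266 = 1.4459
  (23 − 26.5823)²/26.5823 = 0.4828
  (33 − 22.1519)²/22.1519 = 5.3125
  (15 − 19.2057)²/19.2057 = 0.9210
  (41 − 41.8006)²/41.8006 = 0.0153
  (32 − 31.6329)²/31.6329 = 0.0043
  (31 − 26.3608)²/26.3608 = 0.8164
χ² = 1.2059 + 1.8443 + 0.4009 + 11.1627 + 0.0012 + 1.4459 + 0.4828 + 5.3125 + 0.9210 + 0.0153 + 0.0043 + 0.8164 = 23.613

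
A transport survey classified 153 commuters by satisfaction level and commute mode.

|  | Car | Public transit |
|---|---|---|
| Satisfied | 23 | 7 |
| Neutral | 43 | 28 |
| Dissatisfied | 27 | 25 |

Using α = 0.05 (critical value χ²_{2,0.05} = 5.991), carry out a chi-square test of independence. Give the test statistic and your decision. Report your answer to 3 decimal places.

4.889; fail to reject H₀

Row totals: 30, 71, 52. Column totals: 93, 60. Grand total N = 153.
Expected counts (row total × column total / N):
  Satisfied, Car: 30×93/153 = 18.2353
  Satisfied, Public transit: 30×60/153 = 11.7647
  Neutral, Car: 71×93/153 = 43.1569
  Neutral, Public transit: 71×60/153 = 27.8431
  Dissatisfied, Car: 52×93/153 = 31.6078
  Dissatisfied, Public transit: 52×60/153 = 20.3922
Contributions (O − E)²/E:
  (23 − 18.2353)²/18.2353 = 1.2450
  (7 − 11.7647)²/11.7647 = 1.9297
  (43 − 43.1569)²/43.1569 = 0.0006
  (28 − 27.8431)²/27.8431 = 0.0009
  (27 − 31.6078)²/31.6078 = 0.6717
  (25 − 20.3922)²/20.3922 = 1.0412
χ² = 1.2450 + 1.9297 + 0.0006 + 0.0009 + 0.6717 + 1.0412 = 4.889
df = (3−1)(2−1) = 2. Since 4.889 < 5.991, fail to reject the null hypothesis of independence at α = 0.05.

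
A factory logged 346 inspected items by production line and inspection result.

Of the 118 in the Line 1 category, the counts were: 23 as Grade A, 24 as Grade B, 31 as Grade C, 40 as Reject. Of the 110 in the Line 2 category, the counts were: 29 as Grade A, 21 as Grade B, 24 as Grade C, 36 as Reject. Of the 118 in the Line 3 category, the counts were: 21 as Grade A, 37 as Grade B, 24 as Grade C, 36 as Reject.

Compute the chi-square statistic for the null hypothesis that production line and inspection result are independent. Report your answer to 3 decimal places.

Row totals: 118, 110, 118. Column totals: 73, 82, 79, 112. Grand total N = 346.
Expected counts (row total × column total / N):
  Line 1, Grade A: 118×73/346 = 24.8960
  Line 1, Grade B: 118×82/346 = 27.9653
  Line 1, Grade C: 118×79/346 = 26.9422
  Line 1, Reject: 118×112/346 = 38.1965
  Line 2, Grade A: 110×73/346 = 23.2081
  Line 2, Grade B: 110×82/346 = 26.0694
  Line 2, Grade C: 110×79/346 = 25.1156
  Line 2, Reject: 110×112/346 = 35.6069
  Line 3, Grade A: 118×73/346 = 24.8960
  Line 3, Grade B: 118×82/346 = 27.9653
  Line 3, Grade C: 118×79/346 = 26.9422
  Line 3, Reject: 118×112/346 = 38.1965
Contributions (O − E)²/E:
  (23 − 24.8960)²/24.8960 = 0.1444
  (24 − 27.9653)²/27.9653 = 0.5623
  (31 − 26.9422)²/26.9422 = 0.6112
  (40 − 38.1965)²/38.1965 = 0.0852
  (29 − 23.2081)²/23.2081 = 1.4454
  (21 − 26.0694)²/26.0694 = 0.9858
  (24 − 25.1156)²/25.1156 = 0.0496
  (36 − 35.6069)²/35.6069 = 0.0043
  (21 − 24.8960)²/24.8960 = 0.6097
  (37 − 27.9653)²/27.9653 = 2.9188
  (24 − 26.9422)²/26.9422 = 0.3213
  (36 − 38.1965)²/38.1965 = 0.1263
χ² = 0.1444 + 0.5623 + 0.6112 + 0.0852 + 1.4454 + 0.9858 + 0.0496 + 0.0043 + 0.6097 + 2.9188 + 0.3213 + 0.1263 = 7.864

7.864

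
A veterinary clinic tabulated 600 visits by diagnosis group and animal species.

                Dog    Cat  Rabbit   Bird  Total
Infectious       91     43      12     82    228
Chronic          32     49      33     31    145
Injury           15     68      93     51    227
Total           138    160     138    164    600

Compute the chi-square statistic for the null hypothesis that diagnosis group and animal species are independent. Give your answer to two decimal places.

Grand total N = 600.
Expected counts (row total × column total / N):
  Infectious, Dog: 228×138/600 = 52.440
  Infectious, Cat: 228×160/600 = 60.800
  Infectious, Rabbit: 228×138/600 = 52.440
  Infectious, Bird: 228×164/600 = 62.320
  Chronic, Dog: 145×138/600 = 33.350
  Chronic, Cat: 145×160/600 = 38.667
  Chronic, Rabbit: 145×138/600 = 33.350
  Chronic, Bird: 145×164/600 = 39.633
  Injury, Dog: 227×138/600 = 52.210
  Injury, Cat: 227×160/600 = 60.533
  Injury, Rabbit: 227×138/600 = 52.210
  Injury, Bird: 227×164/600 = 62.047
Contributions (O − E)²/E:
  (91 − 52.440)²/52.440 = 28.3538
  (43 − 60.800)²/60.800 = 5.2112
  (12 − 52.440)²/52.440 = 31.1860
  (82 − 62.320)²/62.320 = 6.2147
  (32 − 33.350)²/33.350 = 0.0546
  (49 − 38.667)²/38.667 = 2.7613
  (33 − 33.350)²/33.350 = 0.0037
  (31 − 39.633)²/39.633 = 1.8805
  (15 − 52.210)²/52.210 = 26.5195
  (68 − 60.533)²/60.533 = 0.9211
  (93 − 52.210)²/52.210 = 31.8679
  (51 − 62.047)²/62.047 = 1.9668
χ² = 28.3538 + 5.2112 + 31.1860 + 6.2147 + 0.0546 + 2.7613 + 0.0037 + 1.8805 + 26.5195 + 0.9211 + 31.8679 + 1.9668 = 136.94

136.94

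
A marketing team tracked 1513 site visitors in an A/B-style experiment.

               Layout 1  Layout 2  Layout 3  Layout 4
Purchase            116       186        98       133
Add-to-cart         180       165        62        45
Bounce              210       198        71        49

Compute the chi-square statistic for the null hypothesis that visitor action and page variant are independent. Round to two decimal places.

93.70

Row totals: 533, 452, 528. Column totals: 506, 549, 231, 227. Grand total N = 1513.
Expected counts (row total × column total / N):
  Purchase, Layout 1: 533×506/1513 = 178.254
  Purchase, Layout 2: 533×549/1513 = 193.402
  Purchase, Layout 3: 533×231/1513 = 81.377
  Purchase, Layout 4: 533×227/1513 = 79.968
  Add-to-cart, Layout 1: 452×506/1513 = 151.165
  Add-to-cart, Layout 2: 452×549/1513 = 164.011
  Add-to-cart, Layout 3: 452×231/1513 = 69.010
  Add-to-cart, Layout 4: 452×227/1513 = 67.815
  Bounce, Layout 1: 528×506/1513 = 176.582
  Bounce, Layout 2: 528×549/1513 = 191.588
  Bounce, Layout 3: 528×231/1513 = 80.613
  Bounce, Layout 4: 528×227/1513 = 79.217
Contributions (O − E)²/E:
  (116 − 178.254)²/178.254 = 21.7418
  (186 − 193.402)²/193.402 = 0.2833
  (98 − 81.377)²/81.377 = 3.3956
  (133 − 79.968)²/79.968 = 35.1690
  (180 − 151.165)²/151.165 = 5.5003
  (165 − 164.011)²/164.011 = 0.0060
  (62 − 69.010)²/69.010 = 0.7121
  (45 − 67.815)²/67.815 = 7.6757
  (210 − 176.582)²/176.582 = 6.3243
  (198 − 191.588)²/191.588 = 0.2146
  (71 − 80.613)²/80.613 = 1.1463
  (49 − 79.217)²/79.217 = 11.5262
χ² = 21.7418 + 0.2833 + 3.3956 + 35.1690 + 5.5003 + 0.0060 + 0.7121 + 7.6757 + 6.3243 + 0.2146 + 1.1463 + 11.5262 = 93.70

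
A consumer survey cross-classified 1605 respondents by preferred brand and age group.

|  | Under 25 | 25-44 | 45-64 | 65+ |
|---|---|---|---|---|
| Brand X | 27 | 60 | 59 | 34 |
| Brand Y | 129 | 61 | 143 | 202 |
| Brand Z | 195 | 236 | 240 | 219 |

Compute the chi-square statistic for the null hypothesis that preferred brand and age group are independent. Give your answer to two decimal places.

79.46

Row totals: 180, 535, 890. Column totals: 351, 357, 442, 455. Grand total N = 1605.
Expected counts (row total × column total / N):
  Brand X, Under 25: 180×351/1605 = 39.364
  Brand X, 25-44: 180×357/1605 = 40.037
  Brand X, 45-64: 180×442/1605 = 49.570
  Brand X, 65+: 180×455/1605 = 51.028
  Brand Y, Under 25: 535×351/1605 = 117.000
  Brand Y, 25-44: 535×357/1605 = 119.000
  Brand Y, 45-64: 535×442/1605 = 147.333
  Brand Y, 65+: 535×455/1605 = 151.667
  Brand Z, Under 25: 890×351/1605 = 194.636
  Brand Z, 25-44: 890×357/1605 = 197.963
  Brand Z, 45-64: 890×442/1605 = 245.097
  Brand Z, 65+: 890×455/1605 = 252.305
Contributions (O − E)²/E:
  (27 − 39.364)²/39.364 = 3.8835
  (60 − 40.037)²/40.037 = 9.9538
  (59 − 49.570)²/49.570 = 1.7939
  (34 − 51.028)²/51.028 = 5.6822
  (129 − 117.000)²/117.000 = 1.2308
  (61 − 119.000)²/119.000 = 28.2689
  (143 − 147.333)²/147.333 = 0.1274
  (202 − 151.667)²/151.667 = 16.7038
  (195 − 194.636)²/194.636 = 0.0007
  (236 − 197.963)²/197.963 = 7.3085
  (240 − 245.097)²/245.097 = 0.1060
  (219 − 252.305)²/252.305 = 4.3964
χ² = 3.8835 + 9.9538 + 1.7939 + 5.6822 + 1.2308 + 28.2689 + 0.1274 + 16.7038 + 0.0007 + 7.3085 + 0.1060 + 4.3964 = 79.46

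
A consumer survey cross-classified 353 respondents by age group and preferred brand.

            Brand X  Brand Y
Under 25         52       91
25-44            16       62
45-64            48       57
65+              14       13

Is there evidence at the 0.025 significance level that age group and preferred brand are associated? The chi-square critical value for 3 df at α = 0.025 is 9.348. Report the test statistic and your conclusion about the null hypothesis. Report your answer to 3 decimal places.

15.121; reject H₀

Row totals: 143, 78, 105, 27. Column totals: 130, 223. Grand total N = 353.
Expected counts (row total × column total / N):
  Under 25, Brand X: 143×130/353 = 52.6629
  Under 25, Brand Y: 143×223/353 = 90.3371
  25-44, Brand X: 78×130/353 = 28.7252
  25-44, Brand Y: 78×223/353 = 49.2748
  45-64, Brand X: 105×130/353 = 38.6686
  45-64, Brand Y: 105×223/353 = 66.3314
  65+, Brand X: 27×130/353 = 9.9433
  65+, Brand Y: 27×223/353 = 17.0567
Contributions (O − E)²/E:
  (52 − 52.6629)²/52.6629 = 0.0083
  (91 − 90.3371)²/90.3371 = 0.0049
  (16 − 28.7252)²/28.7252 = 5.6372
  (62 − 49.2748)²/49.2748 = 3.2863
  (48 − 38.6686)²/38.6686 = 2.2518
  (57 − 66.3314)²/66.3314 = 1.3127
  (14 − 9.9433)²/9.9433 = 1.6551
  (13 − 17.0567)²/17.0567 = 0.9648
χ² = 0.0083 + 0.0049 + 5.6372 + 3.2863 + 2.2518 + 1.3127 + 1.6551 + 0.9648 = 15.121
df = (4−1)(2−1) = 3. Since 15.121 > 9.348, reject the null hypothesis of independence at α = 0.025.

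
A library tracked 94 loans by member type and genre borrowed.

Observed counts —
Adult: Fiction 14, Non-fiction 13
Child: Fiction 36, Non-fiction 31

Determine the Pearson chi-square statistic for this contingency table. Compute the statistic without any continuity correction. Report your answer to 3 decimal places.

Row totals: 27, 67. Column totals: 50, 44. Grand total N = 94.
Expected counts (row total × column total / N):
  Adult, Fiction: 27×50/94 = 14.3617
  Adult, Non-fiction: 27×44/94 = 12.6383
  Child, Fiction: 67×50/94 = 35.6383
  Child, Non-fiction: 67×44/94 = 31.3617
Contributions (O − E)²/E:
  (14 − 14.3617)²/14.3617 = 0.0091
  (13 − 12.6383)²/12.6383 = 0.0104
  (36 − 35.6383)²/35.6383 = 0.0037
  (31 − 31.3617)²/31.3617 = 0.0042
χ² = 0.0091 + 0.0104 + 0.0037 + 0.0042 = 0.027

0.027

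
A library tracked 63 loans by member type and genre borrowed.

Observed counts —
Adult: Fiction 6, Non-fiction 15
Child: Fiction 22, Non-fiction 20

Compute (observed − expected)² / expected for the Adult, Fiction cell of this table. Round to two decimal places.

Row total (Adult) = 21; column total (Fiction) = 28; N = 63.
Expected count E = 21 × 28 / 63 = 9.333.
Contribution = (O − E)²/E = (6 − 9.333)² / 9.333 = 1.19.

1.19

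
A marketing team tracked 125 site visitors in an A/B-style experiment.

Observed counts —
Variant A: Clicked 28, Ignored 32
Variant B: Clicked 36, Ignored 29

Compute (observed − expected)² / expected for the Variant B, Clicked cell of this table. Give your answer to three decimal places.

0.222

Row total (Variant B) = 65; column total (Clicked) = 64; N = 125.
Expected count E = 65 × 64 / 125 = 33.2800.
Contribution = (O − E)²/E = (36 − 33.2800)² / 33.2800 = 0.222.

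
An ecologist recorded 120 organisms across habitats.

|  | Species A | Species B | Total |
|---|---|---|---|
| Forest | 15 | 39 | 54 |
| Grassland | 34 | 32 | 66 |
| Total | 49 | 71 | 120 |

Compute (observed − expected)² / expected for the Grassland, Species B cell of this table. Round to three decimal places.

1.273

Row total (Grassland) = 66; column total (Species B) = 71; N = 120.
Expected count E = 66 × 71 / 120 = 39.0500.
Contribution = (O − E)²/E = (32 − 39.0500)² / 39.0500 = 1.273.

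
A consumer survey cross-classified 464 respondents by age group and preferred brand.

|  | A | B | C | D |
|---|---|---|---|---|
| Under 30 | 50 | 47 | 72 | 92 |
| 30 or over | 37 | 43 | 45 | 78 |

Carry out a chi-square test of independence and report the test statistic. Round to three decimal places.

Row totals: 261, 203. Column totals: 87, 90, 117, 170. Grand total N = 464.
Expected counts (row total × column total / N):
  Under 30, A: 261×87/464 = 48.9375
  Under 30, B: 261×90/464 = 50.6250
  Under 30, C: 261×117/464 = 65.8125
  Under 30, D: 261×170/464 = 95.6250
  30 or over, A: 203×87/464 = 38.0625
  30 or over, B: 203×90/464 = 39.3750
  30 or over, C: 203×117/464 = 51.1875
  30 or over, D: 203×170/464 = 74.3750
Contributions (O − E)²/E:
  (50 − 48.9375)²/48.9375 = 0.0231
  (47 − 50.6250)²/50.6250 = 0.2596
  (72 − 65.8125)²/65.8125 = 0.5817
  (92 − 95.6250)²/95.6250 = 0.1374
  (37 − 38.0625)²/38.0625 = 0.0297
  (43 − 39.3750)²/39.3750 = 0.3337
  (45 − 51.1875)²/51.1875 = 0.7479
  (78 − 74.3750)²/74.3750 = 0.1767
χ² = 0.0231 + 0.2596 + 0.5817 + 0.1374 + 0.0297 + 0.3337 + 0.7479 + 0.1767 = 2.290

2.290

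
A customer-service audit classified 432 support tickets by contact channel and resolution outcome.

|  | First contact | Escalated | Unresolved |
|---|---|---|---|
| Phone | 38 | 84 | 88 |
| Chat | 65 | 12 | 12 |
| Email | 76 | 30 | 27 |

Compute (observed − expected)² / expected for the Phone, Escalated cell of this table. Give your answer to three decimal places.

8.450

Row total (Phone) = 210; column total (Escalated) = 126; N = 432.
Expected count E = 210 × 126 / 432 = 61.2500.
Contribution = (O − E)²/E = (84 − 61.2500)² / 61.2500 = 8.450.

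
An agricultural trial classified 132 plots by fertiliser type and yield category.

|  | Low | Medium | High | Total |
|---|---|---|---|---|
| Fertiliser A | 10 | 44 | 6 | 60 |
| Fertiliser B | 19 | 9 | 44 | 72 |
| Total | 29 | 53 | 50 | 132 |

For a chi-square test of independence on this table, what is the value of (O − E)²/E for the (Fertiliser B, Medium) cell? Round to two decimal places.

Row total (Fertiliser B) = 72; column total (Medium) = 53; N = 132.
Expected count E = 72 × 53 / 132 = 28.909.
Contribution = (O − E)²/E = (9 − 28.909)² / 28.909 = 13.71.

13.71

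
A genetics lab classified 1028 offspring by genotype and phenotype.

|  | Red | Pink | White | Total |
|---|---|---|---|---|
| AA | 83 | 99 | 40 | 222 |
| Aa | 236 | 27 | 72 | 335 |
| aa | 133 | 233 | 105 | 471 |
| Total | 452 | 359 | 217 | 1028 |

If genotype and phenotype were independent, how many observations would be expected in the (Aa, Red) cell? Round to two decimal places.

147.30

Row total (Aa) = 335; column total (Red) = 452; grand total N = 1028.
Expected count = (row total × column total) / N = 335 × 452 / 1028 = 147.30.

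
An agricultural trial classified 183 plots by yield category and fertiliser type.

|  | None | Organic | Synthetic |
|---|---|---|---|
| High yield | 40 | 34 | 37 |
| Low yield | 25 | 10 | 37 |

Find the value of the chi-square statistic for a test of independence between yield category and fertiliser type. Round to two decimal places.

Row totals: 111, 72. Column totals: 65, 44, 74. Grand total N = 183.
Expected counts (row total × column total / N):
  High yield, None: 111×65/183 = 39.426
  High yield, Organic: 111×44/183 = 26.689
  High yield, Synthetic: 111×74/183 = 44.885
  Low yield, None: 72×65/183 = 25.574
  Low yield, Organic: 72×44/183 = 17.311
  Low yield, Synthetic: 72×74/183 = 29.115
Contributions (O − E)²/E:
  (40 − 39.426)²/39.426 = 0.0084
  (34 − 26.689)²/26.689 = 2.0027
  (37 − 44.885)²/44.885 = 1.3852
  (25 − 25.574)²/25.574 = 0.0129
  (10 − 17.311)²/17.311 = 3.0877
  (37 − 29.115)²/29.115 = 2.1354
χ² = 0.0084 + 2.0027 + 1.3852 + 0.0129 + 3.0877 + 2.1354 = 8.63

8.63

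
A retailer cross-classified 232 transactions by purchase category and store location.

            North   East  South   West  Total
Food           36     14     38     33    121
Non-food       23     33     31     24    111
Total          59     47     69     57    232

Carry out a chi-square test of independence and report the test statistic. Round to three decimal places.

Grand total N = 232.
Expected counts (row total × column total / N):
  Food, North: 121×59/232 = 30.7716
  Food, East: 121×47/232 = 24.5129
  Food, South: 121×69/232 = 35.9871
  Food, West: 121×57/232 = 29.7284
  Non-food, North: 111×59/232 = 28.2284
  Non-food, East: 111×47/232 = 22.4871
  Non-food, South: 111×69/232 = 33.0129
  Non-food, West: 111×57/232 = 27.2716
Contributions (O − E)²/E:
  (36 − 30.7716)²/30.7716 = 0.8884
  (14 − 24.5129)²/24.5129 = 4.5087
  (38 − 35.9871)²/35.9871 = 0.1126
  (33 − 29.7284)²/29.7284 = 0.3600
  (23 − 28.2284)²/28.2284 = 0.9684
  (33 − 22.4871)²/22.4871 = 4.9149
  (31 − 33.0129)²/33.0129 = 0.1227
  (24 − 27.2716)²/27.2716 = 0.3925
χ² = 0.8884 + 4.5087 + 0.1126 + 0.3600 + 0.9684 + 4.9149 + 0.1227 + 0.3925 = 12.268

12.268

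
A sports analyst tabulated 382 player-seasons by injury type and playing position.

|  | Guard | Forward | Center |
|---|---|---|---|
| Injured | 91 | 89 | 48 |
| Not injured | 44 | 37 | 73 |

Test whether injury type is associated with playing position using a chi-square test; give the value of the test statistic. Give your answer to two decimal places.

29.77

Row totals: 228, 154. Column totals: 135, 126, 121. Grand total N = 382.
Expected counts (row total × column total / N):
  Injured, Guard: 228×135/382 = 80.576
  Injured, Forward: 228×126/382 = 75.204
  Injured, Center: 228×121/382 = 72.220
  Not injured, Guard: 154×135/382 = 54.424
  Not injured, Forward: 154×126/382 = 50.796
  Not injured, Center: 154×121/382 = 48.780
Contributions (O − E)²/E:
  (91 − 80.576)²/80.576 = 1.3485
  (89 − 75.204)²/75.204 = 2.5308
  (48 − 72.220)²/72.220 = 8.1225
  (44 − 54.424)²/54.424 = 1.9965
  (37 − 50.796)²/50.796 = 3.7469
  (73 − 48.780)²/48.780 = 12.0256
χ² = 1.3485 + 2.5308 + 8.1225 + 1.9965 + 3.7469 + 12.0256 = 29.77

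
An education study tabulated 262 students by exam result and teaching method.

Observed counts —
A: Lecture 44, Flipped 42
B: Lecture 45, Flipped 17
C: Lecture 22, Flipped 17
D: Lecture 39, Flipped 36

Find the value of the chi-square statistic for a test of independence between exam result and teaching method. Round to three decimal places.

Row totals: 86, 62, 39, 75. Column totals: 150, 112. Grand total N = 262.
Expected counts (row total × column total / N):
  A, Lecture: 86×150/262 = 49.2366
  A, Flipped: 86×112/262 = 36.7634
  B, Lecture: 62×150/262 = 35.4962
  B, Flipped: 62×112/262 = 26.5038
  C, Lecture: 39×150/262 = 22.3282
  C, Flipped: 39×112/262 = 16.6718
  D, Lecture: 75×150/262 = 42.9389
  D, Flipped: 75×112/262 = 32.0611
Contributions (O − E)²/E:
  (44 − 49.2366)²/49.2366 = 0.5569
  (42 − 36.7634)²/36.7634 = 0.7459
  (45 − 35.4962)²/35.4962 = 2.5446
  (17 − 26.5038)²/26.5038 = 3.4079
  (22 − 22.3282)²/22.3282 = 0.0048
  (17 − 16.6718)²/16.6718 = 0.0065
  (39 − 42.9389)²/42.9389 = 0.3613
  (36 − 32.0611)²/32.0611 = 0.4839
χ² = 0.5569 + 0.7459 + 2.5446 + 3.4079 + 0.0048 + 0.0065 + 0.3613 + 0.4839 = 8.112

8.112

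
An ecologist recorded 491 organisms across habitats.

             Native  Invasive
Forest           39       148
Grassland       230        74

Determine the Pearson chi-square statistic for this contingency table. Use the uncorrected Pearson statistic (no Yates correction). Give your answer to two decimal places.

Row totals: 187, 304. Column totals: 269, 222. Grand total N = 491.
Expected counts (row total × column total / N):
  Forest, Native: 187×269/491 = 102.450
  Forest, Invasive: 187×222/491 = 84.550
  Grassland, Native: 304×269/491 = 166.550
  Grassland, Invasive: 304×222/491 = 137.450
Contributions (O − E)²/E:
  (39 − 102.450)²/102.450 = 39.2963
  (148 − 84.550)²/84.550 = 47.6156
  (230 − 166.550)²/166.550 = 24.1723
  (74 − 137.450)²/137.450 = 29.2899
χ² = 39.2963 + 47.6156 + 24.1723 + 29.2899 = 140.37

140.37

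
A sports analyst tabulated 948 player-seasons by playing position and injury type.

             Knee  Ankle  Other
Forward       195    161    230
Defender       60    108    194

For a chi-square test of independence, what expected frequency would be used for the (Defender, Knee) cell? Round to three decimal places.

Row total (Defender) = 362; column total (Knee) = 255; grand total N = 948.
Expected count = (row total × column total) / N = 362 × 255 / 948 = 97.373.

97.373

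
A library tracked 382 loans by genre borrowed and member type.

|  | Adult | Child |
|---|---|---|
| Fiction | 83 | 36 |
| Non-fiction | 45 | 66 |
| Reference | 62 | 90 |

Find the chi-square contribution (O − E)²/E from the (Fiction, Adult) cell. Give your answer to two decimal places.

9.58

Row total (Fiction) = 119; column total (Adult) = 190; N = 382.
Expected count E = 119 × 190 / 382 = 59.188.
Contribution = (O − E)²/E = (83 − 59.188)² / 59.188 = 9.58.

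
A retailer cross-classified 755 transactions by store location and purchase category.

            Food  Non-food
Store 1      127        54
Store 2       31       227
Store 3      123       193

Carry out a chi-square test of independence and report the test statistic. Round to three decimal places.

Row totals: 181, 258, 316. Column totals: 281, 474. Grand total N = 755.
Expected counts (row total × column total / N):
  Store 1, Food: 181×281/755 = 67.36556
  Store 1, Non-food: 181×474/755 = 113.63444
  Store 2, Food: 258×281/755 = 96.02384
  Store 2, Non-food: 258×474/755 = 161.97616
  Store 3, Food: 316×281/755 = 117.61060
  Store 3, Non-food: 316×474/755 = 198.38940
Contributions (O − E)²/E:
  (127 − 67.36556)²/67.36556 = 52.7906
  (54 − 113.63444)²/113.63444 = 31.2957
  (31 − 96.02384)²/96.02384 = 44.0318
  (227 − 161.97616)²/161.97616 = 26.1032
  (123 − 117.61060)²/117.61060 = 0.2470
  (193 − 198.38940)²/198.38940 = 0.1464
χ² = 52.7906 + 31.2957 + 44.0318 + 26.1032 + 0.2470 + 0.1464 = 154.615

154.615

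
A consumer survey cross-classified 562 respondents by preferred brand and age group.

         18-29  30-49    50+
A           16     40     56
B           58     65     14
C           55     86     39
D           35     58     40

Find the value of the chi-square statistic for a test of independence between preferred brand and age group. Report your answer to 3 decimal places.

Row totals: 112, 137, 180, 133. Column totals: 164, 249, 149. Grand total N = 562.
Expected counts (row total × column total / N):
  A, 18-29: 112×164/562 = 32.6833
  A, 30-49: 112×249/562 = 49.6228
  A, 50+: 112×149/562 = 29.6940
  B, 18-29: 137×164/562 = 39.9786
  B, 30-49: 137×249/562 = 60.6993
  B, 50+: 137×149/562 = 36.3221
  C, 18-29: 180×164/562 = 52.5267
  C, 30-49: 180×249/562 = 79.7509
  C, 50+: 180×149/562 = 47.7224
  D, 18-29: 133×164/562 = 38.8114
  D, 30-49: 133×249/562 = 58.9270
  D, 50+: 133×149/562 = 35.2616
Contributions (O − E)²/E:
  (16 − 32.6833)²/32.6833 = 8.5160
  (40 − 49.6228)²/49.6228 = 1.8660
  (56 − 29.6940)²/29.6940 = 23.3046
  (58 − 39.9786)²/39.9786 = 8.1236
  (65 − 60.6993)²/60.6993 = 0.3047
  (14 − 36.3221)²/36.3221 = 13.7183
  (55 − 52.5267)²/52.5267 = 0.1165
  (86 − 79.7509)²/79.7509 = 0.4897
  (39 − 47.7224)²/47.7224 = 1.5942
  (35 − 38.8114)²/38.8114 = 0.3743
  (58 − 58.9270)²/58.9270 = 0.0146
  (40 − 35.2616)²/35.2616 = 0.6367
χ² = 8.5160 + 1.8660 + 23.3046 + 8.1236 + 0.3047 + 13.7183 + 0.1165 + 0.4897 + 1.5942 + 0.3743 + 0.0146 + 0.6367 = 59.059

59.059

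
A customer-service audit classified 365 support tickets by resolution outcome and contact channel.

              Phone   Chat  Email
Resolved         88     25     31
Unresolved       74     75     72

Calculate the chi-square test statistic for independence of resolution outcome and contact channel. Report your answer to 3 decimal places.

Row totals: 144, 221. Column totals: 162, 100, 103. Grand total N = 365.
Expected counts (row total × column total / N):
  Resolved, Phone: 144×162/365 = 63.9123
  Resolved, Chat: 144×100/365 = 39.4521
  Resolved, Email: 144×103/365 = 40.6356
  Unresolved, Phone: 221×162/365 = 98.0877
  Unresolved, Chat: 221×100/365 = 60.5479
  Unresolved, Email: 221×103/365 = 62.3644
Contributions (O − E)²/E:
  (88 − 63.9123)²/63.9123 = 9.0783
  (25 − 39.4521)²/39.4521 = 5.2941
  (31 − 40.6356)²/40.6356 = 2.2848
  (74 − 98.0877)²/98.0877 = 5.9153
  (75 − 60.5479)²/60.5479 = 3.4496
  (72 − 62.3644)²/62.3644 = 1.4887
χ² = 9.0783 + 5.2941 + 2.2848 + 5.9153 + 3.4496 + 1.4887 = 27.511

27.511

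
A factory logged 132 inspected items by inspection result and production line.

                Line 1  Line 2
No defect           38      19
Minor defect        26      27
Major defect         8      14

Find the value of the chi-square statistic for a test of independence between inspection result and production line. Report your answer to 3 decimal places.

6.955

Row totals: 57, 53, 22. Column totals: 72, 60. Grand total N = 132.
Expected counts (row total × column total / N):
  No defect, Line 1: 57×72/132 = 31.0909
  No defect, Line 2: 57×60/132 = 25.9091
  Minor defect, Line 1: 53×72/132 = 28.9091
  Minor defect, Line 2: 53×60/132 = 24.0909
  Major defect, Line 1: 22×72/132 = 12.0000
  Major defect, Line 2: 22×60/132 = 10.0000
Contributions (O − E)²/E:
  (38 − 31.0909)²/31.0909 = 1.5354
  (19 − 25.9091)²/25.9091 = 1.8424
  (26 − 28.9091)²/28.9091 = 0.2927
  (27 − 24.0909)²/24.0909 = 0.3513
  (8 − 12.0000)²/12.0000 = 1.3333
  (14 − 10.0000)²/10.0000 = 1.6000
χ² = 1.5354 + 1.8424 + 0.2927 + 0.3513 + 1.3333 + 1.6000 = 6.955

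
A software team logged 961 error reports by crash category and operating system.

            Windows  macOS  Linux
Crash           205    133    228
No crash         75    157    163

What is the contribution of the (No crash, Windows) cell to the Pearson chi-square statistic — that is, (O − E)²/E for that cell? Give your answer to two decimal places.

13.96

Row total (No crash) = 395; column total (Windows) = 280; N = 961.
Expected count E = 395 × 280 / 961 = 115.0884.
Contribution = (O − E)²/E = (75 − 115.0884)² / 115.0884 = 13.96.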